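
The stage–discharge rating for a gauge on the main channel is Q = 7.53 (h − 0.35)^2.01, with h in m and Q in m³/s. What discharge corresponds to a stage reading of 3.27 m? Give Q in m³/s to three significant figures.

64.9 m³/s

Q = 7.53 × (3.27 − 0.35)^2.01 = 7.53 × 2.92^2.01 = 64.90 m³/s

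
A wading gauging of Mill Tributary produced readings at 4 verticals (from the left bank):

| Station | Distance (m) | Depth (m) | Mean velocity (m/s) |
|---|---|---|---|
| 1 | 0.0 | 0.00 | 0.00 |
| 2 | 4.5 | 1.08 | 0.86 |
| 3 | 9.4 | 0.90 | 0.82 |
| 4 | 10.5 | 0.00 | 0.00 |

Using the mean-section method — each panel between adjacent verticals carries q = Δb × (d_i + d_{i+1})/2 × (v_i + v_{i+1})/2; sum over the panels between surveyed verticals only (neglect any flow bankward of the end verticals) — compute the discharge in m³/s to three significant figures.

Panel 1-2: Δb = 4.5 m, d̄ = (0.00+1.08)/2 = 0.54, v̄ = (0.00+0.86)/2 = 0.43 → q = 4.5×0.54×0.43 = 1.045 m³/s
Panel 2-3: Δb = 4.9 m, d̄ = (1.08+0.90)/2 = 0.99, v̄ = (0.86+0.82)/2 = 0.84 → q = 4.9×0.99×0.84 = 4.075 m³/s
Panel 3-4: Δb = 1.1 m, d̄ = (0.90+0.00)/2 = 0.45, v̄ = (0.82+0.00)/2 = 0.41 → q = 1.1×0.45×0.41 = 0.2030 m³/s
Q = Σ q = 5.323 m³/s

5.32 m³/s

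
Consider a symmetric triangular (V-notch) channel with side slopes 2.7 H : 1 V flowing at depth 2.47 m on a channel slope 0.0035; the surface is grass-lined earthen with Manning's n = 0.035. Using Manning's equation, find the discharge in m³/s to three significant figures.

30.7 m³/s

A = z·y² = 2.7×2.47² = 16.47 m²
P = 2y√(1+z²) = 2×2.47×√(1+2.7²) = 14.22 m
R = A/P = 16.47/14.22 = 1.158 m
Q = (1/n)·A·R^(2/3)·S^(1/2) = (1/0.035) × 16.47 × 1.158^(2/3) × 0.0035^(1/2) = 30.71 m³/s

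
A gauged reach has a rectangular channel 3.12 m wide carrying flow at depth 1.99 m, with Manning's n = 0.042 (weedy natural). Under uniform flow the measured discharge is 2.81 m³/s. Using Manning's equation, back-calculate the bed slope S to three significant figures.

0.000432

A = b·y = 3.12 × 1.99 = 6.209 m²
P = b + 2y = 3.12 + 2×1.99 = 7.100 m
R = A/P = 6.209/7.100 = 0.8745 m
S = (Q·n / (1·A·R^(2/3)))² = (2.81×0.042 / (1×6.209×0.9145))² = 0.0004321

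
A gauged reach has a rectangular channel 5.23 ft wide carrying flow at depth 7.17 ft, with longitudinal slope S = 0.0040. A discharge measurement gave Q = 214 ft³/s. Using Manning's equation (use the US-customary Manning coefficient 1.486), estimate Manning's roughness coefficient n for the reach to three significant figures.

0.0254

A = b·y = 5.23 × 7.17 = 37.50 ft²
P = b + 2y = 5.23 + 2×7.17 = 19.57 ft
R = A/P = 37.50/19.57 = 1.916 ft
n = (1.486/Q)·A·R^(2/3)·S^(1/2) = (1.486/214) × 37.50 × 1.543 × 0.06325 = 0.02541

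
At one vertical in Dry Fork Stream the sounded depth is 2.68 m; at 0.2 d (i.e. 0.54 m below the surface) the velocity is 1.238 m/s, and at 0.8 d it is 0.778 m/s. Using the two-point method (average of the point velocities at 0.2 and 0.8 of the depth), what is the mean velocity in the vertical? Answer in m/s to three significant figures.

v̄ = (1.238 + 0.778) / 2 = 1.008 m/s

1.01 m/s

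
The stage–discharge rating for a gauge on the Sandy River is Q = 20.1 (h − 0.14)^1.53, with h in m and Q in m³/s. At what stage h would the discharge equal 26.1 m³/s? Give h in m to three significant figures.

h − h₀ = (Q/C)^(1/b) = (26.1/20.1)^(1/1.53) = 1.186 m
h = 0.14 + 1.186 = 1.326 m

1.33 m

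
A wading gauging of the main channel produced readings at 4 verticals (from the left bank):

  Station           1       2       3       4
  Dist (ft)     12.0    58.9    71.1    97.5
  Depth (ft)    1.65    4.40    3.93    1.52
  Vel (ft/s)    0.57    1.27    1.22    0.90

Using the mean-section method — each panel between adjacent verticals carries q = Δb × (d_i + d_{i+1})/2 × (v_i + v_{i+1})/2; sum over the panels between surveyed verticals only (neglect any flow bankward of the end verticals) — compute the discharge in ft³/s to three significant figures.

270 ft³/s

Panel 1-2: Δb = 46.9 ft, d̄ = (1.65+4.40)/2 = 3.025, v̄ = (0.57+1.27)/2 = 0.92 → q = 46.9×3.025×0.92 = 130.5 ft³/s
Panel 2-3: Δb = 12.2 ft, d̄ = (4.40+3.93)/2 = 4.165, v̄ = (1.27+1.22)/2 = 1.245 → q = 12.2×4.165×1.245 = 63.26 ft³/s
Panel 3-4: Δb = 26.4 ft, d̄ = (3.93+1.52)/2 = 2.725, v̄ = (1.22+0.90)/2 = 1.06 → q = 26.4×2.725×1.06 = 76.26 ft³/s
Q = Σ q = 270.0 ft³/s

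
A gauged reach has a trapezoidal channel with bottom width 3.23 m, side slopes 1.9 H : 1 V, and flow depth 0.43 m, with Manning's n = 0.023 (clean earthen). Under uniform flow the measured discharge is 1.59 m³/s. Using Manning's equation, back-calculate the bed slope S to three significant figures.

A = (b + z·y)·y = (3.23 + 1.9×0.43)×0.43 = 1.740 m²
P = b + 2y√(1+z²) = 3.23 + 2×0.43×√(1+1.9²) = 5.076 m
R = A/P = 1.740/5.076 = 0.3428 m
S = (Q·n / (1·A·R^(2/3)))² = (1.59×0.023 / (1×1.740×0.4898))² = 0.001841

0.00184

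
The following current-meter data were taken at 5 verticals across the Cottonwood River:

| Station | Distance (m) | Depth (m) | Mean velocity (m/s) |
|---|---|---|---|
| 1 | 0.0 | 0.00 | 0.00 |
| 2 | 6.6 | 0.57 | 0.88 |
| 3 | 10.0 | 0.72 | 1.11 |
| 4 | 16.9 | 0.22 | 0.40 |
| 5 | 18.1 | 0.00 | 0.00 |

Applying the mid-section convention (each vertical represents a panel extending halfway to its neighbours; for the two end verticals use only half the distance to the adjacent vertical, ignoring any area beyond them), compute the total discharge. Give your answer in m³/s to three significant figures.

w_2 = (10.0 − 0.0)/2 = 5 m; q_2 = 0.88 × 0.57 × 5 = 2.508 m³/s
w_3 = (16.9 − 6.6)/2 = 5.15 m; q_3 = 1.11 × 0.72 × 5.15 = 4.116 m³/s
w_4 = (18.1 − 10.0)/2 = 4.05 m; q_4 = 0.40 × 0.22 × 4.05 = 0.3564 m³/s
Stations 1, 5 contribute zero (depth or velocity is 0).
Q = Σ qᵢ = 6.980 m³/s

6.98 m³/s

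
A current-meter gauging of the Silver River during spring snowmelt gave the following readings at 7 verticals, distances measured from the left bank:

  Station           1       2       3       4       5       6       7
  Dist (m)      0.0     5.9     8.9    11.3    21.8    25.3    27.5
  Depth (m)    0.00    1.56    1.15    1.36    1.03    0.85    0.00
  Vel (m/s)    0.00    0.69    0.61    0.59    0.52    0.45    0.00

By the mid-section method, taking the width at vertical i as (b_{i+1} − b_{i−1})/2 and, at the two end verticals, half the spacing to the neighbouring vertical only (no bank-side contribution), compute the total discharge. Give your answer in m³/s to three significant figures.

16.7 m³/s

w_2 = (8.9 − 0.0)/2 = 4.45 m; q_2 = 0.69 × 1.56 × 4.45 = 4.790 m³/s
w_3 = (11.3 − 5.9)/2 = 2.7 m; q_3 = 0.61 × 1.15 × 2.7 = 1.894 m³/s
w_4 = (21.8 − 8.9)/2 = 6.45 m; q_4 = 0.59 × 1.36 × 6.45 = 5.175 m³/s
w_5 = (25.3 − 11.3)/2 = 7 m; q_5 = 0.52 × 1.03 × 7 = 3.749 m³/s
w_6 = (27.5 − 21.8)/2 = 2.85 m; q_6 = 0.45 × 0.85 × 2.85 = 1.090 m³/s
Stations 1, 7 contribute zero (depth or velocity is 0).
Q = Σ qᵢ = 16.70 m³/s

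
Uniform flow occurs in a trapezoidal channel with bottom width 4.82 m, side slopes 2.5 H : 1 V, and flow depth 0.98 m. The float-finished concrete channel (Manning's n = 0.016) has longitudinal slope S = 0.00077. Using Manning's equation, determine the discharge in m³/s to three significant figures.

A = (b + z·y)·y = (4.82 + 2.5×0.98)×0.98 = 7.125 m²
P = b + 2y√(1+z²) = 4.82 + 2×0.98×√(1+2.5²) = 10.10 m
R = A/P = 7.125/10.10 = 0.7056 m
Q = (1/n)·A·R^(2/3)·S^(1/2) = (1/0.016) × 7.125 × 0.7056^(2/3) × 0.00077^(1/2) = 9.793 m³/s

9.79 m³/s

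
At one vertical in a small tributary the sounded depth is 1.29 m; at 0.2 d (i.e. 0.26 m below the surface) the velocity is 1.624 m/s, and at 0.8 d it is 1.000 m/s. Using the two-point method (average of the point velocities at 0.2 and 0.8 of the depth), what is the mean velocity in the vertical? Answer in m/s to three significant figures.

v̄ = (1.624 + 1.000) / 2 = 1.312 m/s

1.31 m/s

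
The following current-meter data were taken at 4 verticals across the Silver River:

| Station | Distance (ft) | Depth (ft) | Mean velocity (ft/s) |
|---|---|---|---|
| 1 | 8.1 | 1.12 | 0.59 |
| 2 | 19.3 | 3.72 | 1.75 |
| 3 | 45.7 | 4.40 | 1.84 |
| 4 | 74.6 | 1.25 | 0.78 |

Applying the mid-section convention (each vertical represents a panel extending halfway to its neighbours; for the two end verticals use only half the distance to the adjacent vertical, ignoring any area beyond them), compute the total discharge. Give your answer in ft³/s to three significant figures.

364 ft³/s

w_1 = (19.3 − 8.1)/2 = 5.6 ft; q_1 = 0.59 × 1.12 × 5.6 = 3.700 ft³/s
w_2 = (45.7 − 8.1)/2 = 18.8 ft; q_2 = 1.75 × 3.72 × 18.8 = 122.4 ft³/s
w_3 = (74.6 − 19.3)/2 = 27.65 ft; q_3 = 1.84 × 4.40 × 27.65 = 223.9 ft³/s
w_4 = (74.6 − 45.7)/2 = 14.45 ft; q_4 = 0.78 × 1.25 × 14.45 = 14.09 ft³/s
Q = Σ qᵢ = 364.0 ft³/s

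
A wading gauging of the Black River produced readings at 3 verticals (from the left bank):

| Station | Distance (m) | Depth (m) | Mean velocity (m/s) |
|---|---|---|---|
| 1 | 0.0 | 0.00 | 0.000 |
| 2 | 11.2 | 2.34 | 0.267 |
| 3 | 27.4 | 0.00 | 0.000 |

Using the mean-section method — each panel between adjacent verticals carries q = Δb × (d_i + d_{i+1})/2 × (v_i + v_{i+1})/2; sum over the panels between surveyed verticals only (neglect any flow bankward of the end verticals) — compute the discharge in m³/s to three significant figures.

4.28 m³/s

Panel 1-2: Δb = 11.2 m, d̄ = (0.00+2.34)/2 = 1.17, v̄ = (0.000+0.267)/2 = 0.1335 → q = 11.2×1.17×0.1335 = 1.749 m³/s
Panel 2-3: Δb = 16.2 m, d̄ = (2.34+0.00)/2 = 1.17, v̄ = (0.267+0.000)/2 = 0.1335 → q = 16.2×1.17×0.1335 = 2.530 m³/s
Q = Σ q = 4.280 m³/s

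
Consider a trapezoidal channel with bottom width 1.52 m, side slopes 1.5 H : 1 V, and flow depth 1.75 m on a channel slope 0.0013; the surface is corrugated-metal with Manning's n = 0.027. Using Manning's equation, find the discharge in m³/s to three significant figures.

9.21 m³/s

A = (b + z·y)·y = (1.52 + 1.5×1.75)×1.75 = 7.254 m²
P = b + 2y√(1+z²) = 1.52 + 2×1.75×√(1+1.5²) = 7.830 m
R = A/P = 7.254/7.830 = 0.9264 m
Q = (1/n)·A·R^(2/3)·S^(1/2) = (1/0.027) × 7.254 × 0.9264^(2/3) × 0.0013^(1/2) = 9.206 m³/s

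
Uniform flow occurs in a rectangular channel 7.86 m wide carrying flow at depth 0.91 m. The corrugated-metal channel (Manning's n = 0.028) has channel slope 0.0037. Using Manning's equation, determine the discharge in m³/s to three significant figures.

12.7 m³/s

A = b·y = 7.86 × 0.91 = 7.153 m²
P = b + 2y = 7.86 + 2×0.91 = 9.680 m
R = A/P = 7.153/9.680 = 0.7389 m
Q = (1/n)·A·R^(2/3)·S^(1/2) = (1/0.028) × 7.153 × 0.7389^(2/3) × 0.0037^(1/2) = 12.70 m³/s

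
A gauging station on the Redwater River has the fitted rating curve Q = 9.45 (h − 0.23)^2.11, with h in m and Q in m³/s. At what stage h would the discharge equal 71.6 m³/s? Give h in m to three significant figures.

2.84 m

h − h₀ = (Q/C)^(1/b) = (71.6/9.45)^(1/2.11) = 2.611 m
h = 0.23 + 2.611 = 2.841 m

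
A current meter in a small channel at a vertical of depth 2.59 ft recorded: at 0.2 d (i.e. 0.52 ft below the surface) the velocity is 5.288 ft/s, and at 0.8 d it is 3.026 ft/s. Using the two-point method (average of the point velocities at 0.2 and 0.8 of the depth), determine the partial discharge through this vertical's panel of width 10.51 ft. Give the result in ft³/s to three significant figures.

v̄ = (5.288 + 3.026) / 2 = 4.157 ft/s
q = v̄ × d × w = 4.157 × 2.59 × 10.51 = 113.2 ft³/s

113 ft³/s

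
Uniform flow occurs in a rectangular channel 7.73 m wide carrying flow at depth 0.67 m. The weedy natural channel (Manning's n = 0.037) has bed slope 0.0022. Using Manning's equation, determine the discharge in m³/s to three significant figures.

4.52 m³/s

A = b·y = 7.73 × 0.67 = 5.179 m²
P = b + 2y = 7.73 + 2×0.67 = 9.070 m
R = A/P = 5.179/9.070 = 0.5710 m
Q = (1/n)·A·R^(2/3)·S^(1/2) = (1/0.037) × 5.179 × 0.5710^(2/3) × 0.0022^(1/2) = 4.519 m³/s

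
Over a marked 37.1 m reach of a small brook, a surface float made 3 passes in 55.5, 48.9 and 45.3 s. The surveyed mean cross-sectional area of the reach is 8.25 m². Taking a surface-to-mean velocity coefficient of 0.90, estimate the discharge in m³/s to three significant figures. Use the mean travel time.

5.52 m³/s

t̄ = (55.5 + 48.9 + 45.3) / 3 = 49.9 s
v_surface = L / t̄ = 37.1 / 49.9 = 0.7435 m/s
v_mean = 0.90 × 0.7435 = 0.6691 m/s
Q = A × v_mean = 8.25 × 0.6691 = 5.520 m³/s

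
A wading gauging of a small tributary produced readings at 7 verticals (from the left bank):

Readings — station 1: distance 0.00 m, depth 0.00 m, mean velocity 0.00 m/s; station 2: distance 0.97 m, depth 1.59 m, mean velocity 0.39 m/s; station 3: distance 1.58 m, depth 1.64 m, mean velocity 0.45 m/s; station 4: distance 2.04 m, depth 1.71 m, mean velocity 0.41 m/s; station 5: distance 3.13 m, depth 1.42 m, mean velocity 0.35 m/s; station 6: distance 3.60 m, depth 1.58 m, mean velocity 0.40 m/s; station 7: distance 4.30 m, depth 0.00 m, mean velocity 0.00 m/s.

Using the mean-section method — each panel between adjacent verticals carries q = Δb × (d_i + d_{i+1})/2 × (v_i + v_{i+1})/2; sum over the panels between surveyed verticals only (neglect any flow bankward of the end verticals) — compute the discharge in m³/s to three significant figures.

1.92 m³/s

Panel 1-2: Δb = 0.97 m, d̄ = (0.00+1.59)/2 = 0.795, v̄ = (0.00+0.39)/2 = 0.195 → q = 0.97×0.795×0.195 = 0.1504 m³/s
Panel 2-3: Δb = 0.61 m, d̄ = (1.59+1.64)/2 = 1.615, v̄ = (0.39+0.45)/2 = 0.42 → q = 0.61×1.615×0.42 = 0.4138 m³/s
Panel 3-4: Δb = 0.46 m, d̄ = (1.64+1.71)/2 = 1.675, v̄ = (0.45+0.41)/2 = 0.43 → q = 0.46×1.675×0.43 = 0.3313 m³/s
Panel 4-5: Δb = 1.09 m, d̄ = (1.71+1.42)/2 = 1.565, v̄ = (0.41+0.35)/2 = 0.38 → q = 1.09×1.565×0.38 = 0.6482 m³/s
Panel 5-6: Δb = 0.47 m, d̄ = (1.42+1.58)/2 = 1.5, v̄ = (0.35+0.40)/2 = 0.375 → q = 0.47×1.5×0.375 = 0.2644 m³/s
Panel 6-7: Δb = 0.7 m, d̄ = (1.58+0.00)/2 = 0.79, v̄ = (0.40+0.00)/2 = 0.2 → q = 0.7×0.79×0.2 = 0.1106 m³/s
Q = Σ q = 1.919 m³/s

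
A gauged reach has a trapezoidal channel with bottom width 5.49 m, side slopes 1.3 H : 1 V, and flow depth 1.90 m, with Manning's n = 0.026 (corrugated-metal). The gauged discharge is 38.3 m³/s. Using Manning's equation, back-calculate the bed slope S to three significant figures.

0.00309

A = (b + z·y)·y = (5.49 + 1.3×1.90)×1.90 = 15.12 m²
P = b + 2y√(1+z²) = 5.49 + 2×1.90×√(1+1.3²) = 11.72 m
R = A/P = 15.12/11.72 = 1.290 m
S = (Q·n / (1·A·R^(2/3)))² = (38.3×0.026 / (1×15.12×1.185))² = 0.003087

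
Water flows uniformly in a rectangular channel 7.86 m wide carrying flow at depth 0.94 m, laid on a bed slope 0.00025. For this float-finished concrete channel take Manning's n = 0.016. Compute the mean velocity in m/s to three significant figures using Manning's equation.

A = b·y = 7.86 × 0.94 = 7.388 m²
P = b + 2y = 7.86 + 2×0.94 = 9.740 m
R = A/P = 7.388/9.740 = 0.7586 m
Q = (1/n)·A·R^(2/3)·S^(1/2) = (1/0.016) × 7.388 × 0.7586^(2/3) × 0.00025^(1/2) = 6.073 m³/s
V = Q/A = 6.073/7.388 = 0.8219 m/s

0.822 m/s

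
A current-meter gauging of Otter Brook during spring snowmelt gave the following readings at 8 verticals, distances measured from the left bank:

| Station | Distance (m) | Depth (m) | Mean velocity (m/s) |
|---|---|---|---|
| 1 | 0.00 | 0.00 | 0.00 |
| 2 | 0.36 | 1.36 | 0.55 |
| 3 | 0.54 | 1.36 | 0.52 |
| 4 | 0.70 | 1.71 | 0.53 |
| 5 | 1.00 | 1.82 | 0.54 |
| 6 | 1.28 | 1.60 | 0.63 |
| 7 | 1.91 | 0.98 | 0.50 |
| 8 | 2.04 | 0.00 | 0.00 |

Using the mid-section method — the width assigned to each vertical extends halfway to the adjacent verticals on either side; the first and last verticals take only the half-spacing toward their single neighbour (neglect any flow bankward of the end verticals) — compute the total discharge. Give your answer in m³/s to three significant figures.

1.46 m³/s

w_2 = (0.54 − 0.00)/2 = 0.27 m; q_2 = 0.55 × 1.36 × 0.27 = 0.2020 m³/s
w_3 = (0.70 − 0.36)/2 = 0.17 m; q_3 = 0.52 × 1.36 × 0.17 = 0.1202 m³/s
w_4 = (1.00 − 0.54)/2 = 0.23 m; q_4 = 0.53 × 1.71 × 0.23 = 0.2084 m³/s
w_5 = (1.28 − 0.70)/2 = 0.29 m; q_5 = 0.54 × 1.82 × 0.29 = 0.2850 m³/s
w_6 = (1.91 − 1.00)/2 = 0.455 m; q_6 = 0.63 × 1.60 × 0.455 = 0.4586 m³/s
w_7 = (2.04 − 1.28)/2 = 0.38 m; q_7 = 0.50 × 0.98 × 0.38 = 0.1862 m³/s
Stations 1, 8 contribute zero (depth or velocity is 0).
Q = Σ qᵢ = 1.460 m³/s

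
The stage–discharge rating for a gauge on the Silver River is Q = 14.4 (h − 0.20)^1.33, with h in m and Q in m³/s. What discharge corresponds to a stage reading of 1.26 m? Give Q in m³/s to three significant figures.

Q = 14.4 × (1.26 − 0.20)^1.33 = 14.4 × 1.06^1.33 = 15.56 m³/s

15.6 m³/s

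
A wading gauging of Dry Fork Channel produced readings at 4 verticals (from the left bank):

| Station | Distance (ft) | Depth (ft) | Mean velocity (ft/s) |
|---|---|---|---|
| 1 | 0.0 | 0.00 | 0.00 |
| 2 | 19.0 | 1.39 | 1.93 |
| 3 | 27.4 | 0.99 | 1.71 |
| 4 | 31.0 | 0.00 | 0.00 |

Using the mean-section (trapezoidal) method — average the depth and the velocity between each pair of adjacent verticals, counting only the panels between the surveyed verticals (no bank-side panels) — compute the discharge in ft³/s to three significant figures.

32.5 ft³/s

Panel 1-2: Δb = 19 ft, d̄ = (0.00+1.39)/2 = 0.695, v̄ = (0.00+1.93)/2 = 0.965 → q = 19×0.695×0.965 = 12.74 ft³/s
Panel 2-3: Δb = 8.4 ft, d̄ = (1.39+0.99)/2 = 1.19, v̄ = (1.93+1.71)/2 = 1.82 → q = 8.4×1.19×1.82 = 18.19 ft³/s
Panel 3-4: Δb = 3.6 ft, d̄ = (0.99+0.00)/2 = 0.495, v̄ = (1.71+0.00)/2 = 0.855 → q = 3.6×0.495×0.855 = 1.524 ft³/s
Q = Σ q = 32.46 ft³/s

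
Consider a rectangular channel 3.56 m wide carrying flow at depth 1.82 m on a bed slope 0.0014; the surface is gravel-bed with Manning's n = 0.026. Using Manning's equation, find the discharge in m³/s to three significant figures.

8.69 m³/s

A = b·y = 3.56 × 1.82 = 6.479 m²
P = b + 2y = 3.56 + 2×1.82 = 7.200 m
R = A/P = 6.479/7.200 = 0.8999 m
Q = (1/n)·A·R^(2/3)·S^(1/2) = (1/0.026) × 6.479 × 0.8999^(2/3) × 0.0014^(1/2) = 8.691 m³/s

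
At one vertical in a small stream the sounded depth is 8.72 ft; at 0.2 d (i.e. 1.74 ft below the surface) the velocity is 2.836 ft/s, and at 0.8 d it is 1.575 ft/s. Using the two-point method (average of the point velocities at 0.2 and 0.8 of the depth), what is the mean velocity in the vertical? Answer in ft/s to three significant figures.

v̄ = (2.836 + 1.575) / 2 = 2.206 ft/s

2.21 ft/s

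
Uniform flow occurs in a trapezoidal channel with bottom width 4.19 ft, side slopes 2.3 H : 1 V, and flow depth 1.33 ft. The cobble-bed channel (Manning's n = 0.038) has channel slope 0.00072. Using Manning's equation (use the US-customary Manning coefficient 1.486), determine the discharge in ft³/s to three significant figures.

A = (b + z·y)·y = (4.19 + 2.3×1.33)×1.33 = 9.641 ft²
P = b + 2y√(1+z²) = 4.19 + 2×1.33×√(1+2.3²) = 10.86 ft
R = A/P = 9.641/10.86 = 0.8877 ft
Q = (1.486/n)·A·R^(2/3)·S^(1/2) = (1.486/0.038) × 9.641 × 0.8877^(2/3) × 0.00072^(1/2) = 9.344 ft³/s

9.34 ft³/s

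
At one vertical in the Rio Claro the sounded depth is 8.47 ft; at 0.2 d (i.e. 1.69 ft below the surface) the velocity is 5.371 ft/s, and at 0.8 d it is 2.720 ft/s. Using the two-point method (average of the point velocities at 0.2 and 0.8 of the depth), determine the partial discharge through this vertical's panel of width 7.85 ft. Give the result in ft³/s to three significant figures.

v̄ = (5.371 + 2.720) / 2 = 4.046 ft/s
q = v̄ × d × w = 4.046 × 8.47 × 7.85 = 269.0 ft³/s

269 ft³/s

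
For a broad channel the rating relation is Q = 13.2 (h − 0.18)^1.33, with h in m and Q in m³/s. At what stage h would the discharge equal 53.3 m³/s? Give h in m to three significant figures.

h − h₀ = (Q/C)^(1/b) = (53.3/13.2)^(1/1.33) = 2.856 m
h = 0.18 + 2.856 = 3.036 m

3.04 m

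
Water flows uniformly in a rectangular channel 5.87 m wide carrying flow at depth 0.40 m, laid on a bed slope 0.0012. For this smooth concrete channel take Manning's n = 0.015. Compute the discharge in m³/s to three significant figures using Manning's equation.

A = b·y = 5.87 × 0.40 = 2.348 m²
P = b + 2y = 5.87 + 2×0.40 = 6.670 m
R = A/P = 2.348/6.670 = 0.3520 m
Q = (1/n)·A·R^(2/3)·S^(1/2) = (1/0.015) × 2.348 × 0.3520^(2/3) × 0.0012^(1/2) = 2.703 m³/s

2.70 m³/s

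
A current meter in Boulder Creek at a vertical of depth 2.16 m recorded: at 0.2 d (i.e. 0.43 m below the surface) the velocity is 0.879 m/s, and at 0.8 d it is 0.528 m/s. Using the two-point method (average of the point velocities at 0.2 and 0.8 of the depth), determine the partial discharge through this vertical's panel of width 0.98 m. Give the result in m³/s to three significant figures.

v̄ = (0.879 + 0.528) / 2 = 0.7035 m/s
q = v̄ × d × w = 0.7035 × 2.16 × 0.98 = 1.489 m³/s

1.49 m³/s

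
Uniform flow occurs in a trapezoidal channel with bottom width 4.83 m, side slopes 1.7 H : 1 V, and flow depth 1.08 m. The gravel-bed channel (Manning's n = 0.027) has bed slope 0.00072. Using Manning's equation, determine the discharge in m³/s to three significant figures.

A = (b + z·y)·y = (4.83 + 1.7×1.08)×1.08 = 7.199 m²
P = b + 2y√(1+z²) = 4.83 + 2×1.08×√(1+1.7²) = 9.090 m
R = A/P = 7.199/9.090 = 0.7920 m
Q = (1/n)·A·R^(2/3)·S^(1/2) = (1/0.027) × 7.199 × 0.7920^(2/3) × 0.00072^(1/2) = 6.124 m³/s

6.12 m³/s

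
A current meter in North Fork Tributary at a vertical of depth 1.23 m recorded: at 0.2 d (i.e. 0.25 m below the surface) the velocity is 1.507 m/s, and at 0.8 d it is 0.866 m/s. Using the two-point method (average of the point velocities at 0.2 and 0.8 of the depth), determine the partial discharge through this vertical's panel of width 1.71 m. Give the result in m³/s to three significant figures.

2.50 m³/s

v̄ = (1.507 + 0.866) / 2 = 1.187 m/s
q = v̄ × d × w = 1.187 × 1.23 × 1.71 = 2.496 m³/s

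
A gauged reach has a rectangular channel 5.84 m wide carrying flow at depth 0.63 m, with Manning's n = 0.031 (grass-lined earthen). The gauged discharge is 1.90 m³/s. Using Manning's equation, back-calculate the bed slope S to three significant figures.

A = b·y = 5.84 × 0.63 = 3.679 m²
P = b + 2y = 5.84 + 2×0.63 = 7.100 m
R = A/P = 3.679/7.100 = 0.5182 m
S = (Q·n / (1·A·R^(2/3)))² = (1.90×0.031 / (1×3.679×0.6452))² = 0.0006157

0.000616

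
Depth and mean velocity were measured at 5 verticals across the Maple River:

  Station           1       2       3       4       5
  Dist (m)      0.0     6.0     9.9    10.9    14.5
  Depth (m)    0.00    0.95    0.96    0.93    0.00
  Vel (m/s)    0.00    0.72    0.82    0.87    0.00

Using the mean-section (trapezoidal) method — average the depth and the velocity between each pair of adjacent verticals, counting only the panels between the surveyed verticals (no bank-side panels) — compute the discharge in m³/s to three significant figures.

5.42 m³/s

Panel 1-2: Δb = 6 m, d̄ = (0.00+0.95)/2 = 0.475, v̄ = (0.00+0.72)/2 = 0.36 → q = 6×0.475×0.36 = 1.026 m³/s
Panel 2-3: Δb = 3.9 m, d̄ = (0.95+0.96)/2 = 0.955, v̄ = (0.72+0.82)/2 = 0.77 → q = 3.9×0.955×0.77 = 2.868 m³/s
Panel 3-4: Δb = 1 m, d̄ = (0.96+0.93)/2 = 0.945, v̄ = (0.82+0.87)/2 = 0.845 → q = 1×0.945×0.845 = 0.7985 m³/s
Panel 4-5: Δb = 3.6 m, d̄ = (0.93+0.00)/2 = 0.465, v̄ = (0.87+0.00)/2 = 0.435 → q = 3.6×0.465×0.435 = 0.7282 m³/s
Q = Σ q = 5.421 m³/s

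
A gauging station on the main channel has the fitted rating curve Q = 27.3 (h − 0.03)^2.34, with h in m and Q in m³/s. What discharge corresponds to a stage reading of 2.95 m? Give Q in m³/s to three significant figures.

Q = 27.3 × (2.95 − 0.03)^2.34 = 27.3 × 2.92^2.34 = 335.1 m³/s

335 m³/s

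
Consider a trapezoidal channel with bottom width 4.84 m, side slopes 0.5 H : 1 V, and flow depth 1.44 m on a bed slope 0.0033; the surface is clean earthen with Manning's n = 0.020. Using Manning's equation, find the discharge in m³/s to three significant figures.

22.9 m³/s

A = (b + z·y)·y = (4.84 + 0.5×1.44)×1.44 = 8.006 m²
P = b + 2y√(1+z²) = 4.84 + 2×1.44×√(1+0.5²) = 8.060 m
R = A/P = 8.006/8.060 = 0.9934 m
Q = (1/n)·A·R^(2/3)·S^(1/2) = (1/0.020) × 8.006 × 0.9934^(2/3) × 0.0033^(1/2) = 22.89 m³/s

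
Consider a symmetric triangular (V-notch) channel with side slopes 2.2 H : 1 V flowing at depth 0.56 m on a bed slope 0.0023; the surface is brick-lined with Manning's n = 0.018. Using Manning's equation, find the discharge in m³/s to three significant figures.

A = z·y² = 2.2×0.56² = 0.6899 m²
P = 2y√(1+z²) = 2×0.56×√(1+2.2²) = 2.707 m
R = A/P = 0.6899/2.707 = 0.2549 m
Q = (1/n)·A·R^(2/3)·S^(1/2) = (1/0.018) × 0.6899 × 0.2549^(2/3) × 0.0023^(1/2) = 0.7390 m³/s

0.739 m³/s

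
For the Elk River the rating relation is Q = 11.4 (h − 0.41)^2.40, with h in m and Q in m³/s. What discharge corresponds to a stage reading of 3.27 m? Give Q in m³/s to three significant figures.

142 m³/s

Q = 11.4 × (3.27 − 0.41)^2.40 = 11.4 × 2.86^2.40 = 142.0 m³/s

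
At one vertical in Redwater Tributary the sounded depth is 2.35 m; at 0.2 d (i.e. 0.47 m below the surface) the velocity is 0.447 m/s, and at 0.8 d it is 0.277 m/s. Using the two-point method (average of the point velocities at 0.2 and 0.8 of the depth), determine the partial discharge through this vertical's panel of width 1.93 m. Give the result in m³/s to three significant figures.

1.64 m³/s

v̄ = (0.447 + 0.277) / 2 = 0.3620 m/s
q = v̄ × d × w = 0.3620 × 2.35 × 1.93 = 1.642 m³/s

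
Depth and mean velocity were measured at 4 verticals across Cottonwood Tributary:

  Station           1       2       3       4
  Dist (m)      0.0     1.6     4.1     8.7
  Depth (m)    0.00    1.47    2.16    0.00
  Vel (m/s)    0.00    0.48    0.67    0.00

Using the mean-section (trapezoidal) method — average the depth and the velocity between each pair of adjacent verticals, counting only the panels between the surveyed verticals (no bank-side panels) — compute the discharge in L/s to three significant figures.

4560 L/s

Panel 1-2: Δb = 1.6 m, d̄ = (0.00+1.47)/2 = 0.735, v̄ = (0.00+0.48)/2 = 0.24 → q = 1.6×0.735×0.24 = 0.2822 m³/s
Panel 2-3: Δb = 2.5 m, d̄ = (1.47+2.16)/2 = 1.815, v̄ = (0.48+0.67)/2 = 0.575 → q = 2.5×1.815×0.575 = 2.609 m³/s
Panel 3-4: Δb = 4.6 m, d̄ = (2.16+0.00)/2 = 1.08, v̄ = (0.67+0.00)/2 = 0.335 → q = 4.6×1.08×0.335 = 1.664 m³/s
Q = Σ q = 4.556 m³/s
= 4.556 × 1000 = 4556 L/s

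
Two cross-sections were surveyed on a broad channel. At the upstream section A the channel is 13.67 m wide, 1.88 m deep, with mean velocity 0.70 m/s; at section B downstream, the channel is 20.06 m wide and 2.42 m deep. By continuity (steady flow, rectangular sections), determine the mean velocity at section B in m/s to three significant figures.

Q = A₁V₁ = (13.67×1.88) × 0.70 = 17.99 m³/s
A₂ = 20.06 × 2.42 = 48.55 m²
V₂ = Q/A₂ = 17.99/48.55 = 0.3706 m/s

0.371 m/s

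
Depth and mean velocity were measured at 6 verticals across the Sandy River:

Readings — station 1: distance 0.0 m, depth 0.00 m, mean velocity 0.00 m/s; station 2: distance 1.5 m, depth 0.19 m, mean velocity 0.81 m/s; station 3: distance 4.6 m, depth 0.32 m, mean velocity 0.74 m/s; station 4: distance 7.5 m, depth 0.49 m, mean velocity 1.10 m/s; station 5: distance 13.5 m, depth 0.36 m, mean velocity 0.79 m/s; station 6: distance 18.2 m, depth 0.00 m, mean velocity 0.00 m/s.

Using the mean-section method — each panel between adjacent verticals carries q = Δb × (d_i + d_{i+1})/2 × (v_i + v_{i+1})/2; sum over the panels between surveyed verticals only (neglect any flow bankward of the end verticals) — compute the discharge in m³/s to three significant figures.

4.49 m³/s

Panel 1-2: Δb = 1.5 m, d̄ = (0.00+0.19)/2 = 0.095, v̄ = (0.00+0.81)/2 = 0.405 → q = 1.5×0.095×0.405 = 0.05771 m³/s
Panel 2-3: Δb = 3.1 m, d̄ = (0.19+0.32)/2 = 0.255, v̄ = (0.81+0.74)/2 = 0.775 → q = 3.1×0.255×0.775 = 0.6126 m³/s
Panel 3-4: Δb = 2.9 m, d̄ = (0.32+0.49)/2 = 0.405, v̄ = (0.74+1.10)/2 = 0.92 → q = 2.9×0.405×0.92 = 1.081 m³/s
Panel 4-5: Δb = 6 m, d̄ = (0.49+0.36)/2 = 0.425, v̄ = (1.10+0.79)/2 = 0.945 → q = 6×0.425×0.945 = 2.410 m³/s
Panel 5-6: Δb = 4.7 m, d̄ = (0.36+0.00)/2 = 0.18, v̄ = (0.79+0.00)/2 = 0.395 → q = 4.7×0.18×0.395 = 0.3342 m³/s
Q = Σ q = 4.495 m³/s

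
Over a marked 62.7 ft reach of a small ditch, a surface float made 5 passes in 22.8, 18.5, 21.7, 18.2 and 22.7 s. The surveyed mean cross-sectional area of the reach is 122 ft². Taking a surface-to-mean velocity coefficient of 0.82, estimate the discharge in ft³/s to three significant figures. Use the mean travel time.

302 ft³/s

t̄ = (22.8 + 18.5 + 21.7 + 18.2 + 22.7) / 5 = 20.78 s
v_surface = L / t̄ = 62.7 / 20.78 = 3.017 ft/s
v_mean = 0.82 × 3.017 = 2.474 ft/s
Q = A × v_mean = 122 × 2.474 = 301.9 ft³/s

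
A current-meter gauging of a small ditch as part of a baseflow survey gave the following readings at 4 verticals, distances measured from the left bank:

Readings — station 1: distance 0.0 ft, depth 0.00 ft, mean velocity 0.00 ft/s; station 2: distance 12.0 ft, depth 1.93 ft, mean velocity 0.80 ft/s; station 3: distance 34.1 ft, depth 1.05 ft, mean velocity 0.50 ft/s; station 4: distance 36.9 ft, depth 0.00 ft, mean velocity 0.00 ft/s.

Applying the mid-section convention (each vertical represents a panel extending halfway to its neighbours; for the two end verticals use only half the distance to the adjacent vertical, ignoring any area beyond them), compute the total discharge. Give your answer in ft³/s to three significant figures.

32.9 ft³/s

w_2 = (34.1 − 0.0)/2 = 17.05 ft; q_2 = 0.80 × 1.93 × 17.05 = 26.33 ft³/s
w_3 = (36.9 − 12.0)/2 = 12.45 ft; q_3 = 0.50 × 1.05 × 12.45 = 6.536 ft³/s
Stations 1, 4 contribute zero (depth or velocity is 0).
Q = Σ qᵢ = 32.86 ft³/s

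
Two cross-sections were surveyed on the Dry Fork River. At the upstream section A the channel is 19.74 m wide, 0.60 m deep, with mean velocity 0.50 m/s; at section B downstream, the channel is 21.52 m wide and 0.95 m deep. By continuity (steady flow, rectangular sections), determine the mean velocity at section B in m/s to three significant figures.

0.290 m/s

Q = A₁V₁ = (19.74×0.60) × 0.50 = 5.922 m³/s
A₂ = 21.52 × 0.95 = 20.44 m²
V₂ = Q/A₂ = 5.922/20.44 = 0.2897 m/s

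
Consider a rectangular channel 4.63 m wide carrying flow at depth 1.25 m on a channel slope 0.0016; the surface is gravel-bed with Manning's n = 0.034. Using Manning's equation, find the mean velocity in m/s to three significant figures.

1.02 m/s

A = b·y = 4.63 × 1.25 = 5.788 m²
P = b + 2y = 4.63 + 2×1.25 = 7.130 m
R = A/P = 5.788/7.130 = 0.8117 m
Q = (1/n)·A·R^(2/3)·S^(1/2) = (1/0.034) × 5.788 × 0.8117^(2/3) × 0.0016^(1/2) = 5.925 m³/s
V = Q/A = 5.925/5.788 = 1.024 m/s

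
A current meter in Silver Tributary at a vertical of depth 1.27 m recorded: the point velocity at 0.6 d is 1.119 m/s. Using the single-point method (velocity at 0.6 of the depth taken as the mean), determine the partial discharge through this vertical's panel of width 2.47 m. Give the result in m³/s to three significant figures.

3.51 m³/s

v̄ = v₀.₆ = 1.119 m/s
q = v̄ × d × w = 1.119 × 1.27 × 2.47 = 3.510 m³/s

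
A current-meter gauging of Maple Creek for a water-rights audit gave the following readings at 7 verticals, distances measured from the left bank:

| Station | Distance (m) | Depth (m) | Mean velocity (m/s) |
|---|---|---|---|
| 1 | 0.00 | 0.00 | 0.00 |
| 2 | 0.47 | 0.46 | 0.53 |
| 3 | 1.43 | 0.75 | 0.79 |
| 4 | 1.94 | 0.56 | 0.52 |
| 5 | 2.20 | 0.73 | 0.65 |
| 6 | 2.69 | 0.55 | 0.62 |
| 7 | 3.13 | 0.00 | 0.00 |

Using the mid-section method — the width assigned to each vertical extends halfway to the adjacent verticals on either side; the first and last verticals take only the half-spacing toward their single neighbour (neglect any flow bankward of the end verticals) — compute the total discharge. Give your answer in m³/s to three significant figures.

1.06 m³/s

w_2 = (1.43 − 0.00)/2 = 0.715 m; q_2 = 0.53 × 0.46 × 0.715 = 0.1743 m³/s
w_3 = (1.94 − 0.47)/2 = 0.735 m; q_3 = 0.79 × 0.75 × 0.735 = 0.4355 m³/s
w_4 = (2.20 − 1.43)/2 = 0.385 m; q_4 = 0.52 × 0.56 × 0.385 = 0.1121 m³/s
w_5 = (2.69 − 1.94)/2 = 0.375 m; q_5 = 0.65 × 0.73 × 0.375 = 0.1779 m³/s
w_6 = (3.13 − 2.20)/2 = 0.465 m; q_6 = 0.62 × 0.55 × 0.465 = 0.1586 m³/s
Stations 1, 7 contribute zero (depth or velocity is 0).
Q = Σ qᵢ = 1.058 m³/s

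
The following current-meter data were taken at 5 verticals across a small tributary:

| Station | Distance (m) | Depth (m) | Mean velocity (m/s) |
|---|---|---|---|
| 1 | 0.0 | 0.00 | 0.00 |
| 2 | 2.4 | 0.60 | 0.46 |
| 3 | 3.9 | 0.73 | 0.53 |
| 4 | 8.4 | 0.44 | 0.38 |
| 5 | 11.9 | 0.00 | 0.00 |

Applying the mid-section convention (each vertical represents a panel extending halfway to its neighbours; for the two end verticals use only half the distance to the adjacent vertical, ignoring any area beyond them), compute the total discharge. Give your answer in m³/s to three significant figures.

w_2 = (3.9 − 0.0)/2 = 1.95 m; q_2 = 0.46 × 0.60 × 1.95 = 0.5382 m³/s
w_3 = (8.4 − 2.4)/2 = 3 m; q_3 = 0.53 × 0.73 × 3 = 1.161 m³/s
w_4 = (11.9 − 3.9)/2 = 4 m; q_4 = 0.38 × 0.44 × 4 = 0.6688 m³/s
Stations 1, 5 contribute zero (depth or velocity is 0).
Q = Σ qᵢ = 2.368 m³/s

2.37 m³/s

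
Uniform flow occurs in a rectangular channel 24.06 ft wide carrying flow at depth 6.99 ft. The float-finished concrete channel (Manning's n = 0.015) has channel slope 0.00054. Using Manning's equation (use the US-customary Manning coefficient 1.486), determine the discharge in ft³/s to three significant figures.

1040 ft³/s

A = b·y = 24.06 × 6.99 = 168.2 ft²
P = b + 2y = 24.06 + 2×6.99 = 38.04 ft
R = A/P = 168.2/38.04 = 4.421 ft
Q = (1.486/n)·A·R^(2/3)·S^(1/2) = (1.486/0.015) × 168.2 × 4.421^(2/3) × 0.00054^(1/2) = 1043 ft³/s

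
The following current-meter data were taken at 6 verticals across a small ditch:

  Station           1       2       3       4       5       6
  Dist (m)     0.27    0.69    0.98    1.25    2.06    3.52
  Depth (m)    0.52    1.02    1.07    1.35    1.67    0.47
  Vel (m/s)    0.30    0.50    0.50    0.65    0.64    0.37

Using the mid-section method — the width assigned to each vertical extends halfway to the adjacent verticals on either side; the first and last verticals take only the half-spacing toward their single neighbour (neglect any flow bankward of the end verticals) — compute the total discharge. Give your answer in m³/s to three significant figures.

w_1 = (0.69 − 0.27)/2 = 0.21 m; q_1 = 0.30 × 0.52 × 0.21 = 0.03276 m³/s
w_2 = (0.98 − 0.27)/2 = 0.355 m; q_2 = 0.50 × 1.02 × 0.355 = 0.1811 m³/s
w_3 = (1.25 − 0.69)/2 = 0.28 m; q_3 = 0.50 × 1.07 × 0.28 = 0.1498 m³/s
w_4 = (2.06 − 0.98)/2 = 0.54 m; q_4 = 0.65 × 1.35 × 0.54 = 0.4739 m³/s
w_5 = (3.52 − 1.25)/2 = 1.135 m; q_5 = 0.64 × 1.67 × 1.135 = 1.213 m³/s
w_6 = (3.52 − 2.06)/2 = 0.73 m; q_6 = 0.37 × 0.47 × 0.73 = 0.1269 m³/s
Q = Σ qᵢ = 2.177 m³/s

2.18 m³/s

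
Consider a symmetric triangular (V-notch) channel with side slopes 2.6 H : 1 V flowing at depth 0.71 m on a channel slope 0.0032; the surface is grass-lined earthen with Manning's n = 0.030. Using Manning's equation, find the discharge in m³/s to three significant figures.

1.18 m³/s

A = z·y² = 2.6×0.71² = 1.311 m²
P = 2y√(1+z²) = 2×0.71×√(1+2.6²) = 3.956 m
R = A/P = 1.311/3.956 = 0.3313 m
Q = (1/n)·A·R^(2/3)·S^(1/2) = (1/0.030) × 1.311 × 0.3313^(2/3) × 0.0032^(1/2) = 1.183 m³/s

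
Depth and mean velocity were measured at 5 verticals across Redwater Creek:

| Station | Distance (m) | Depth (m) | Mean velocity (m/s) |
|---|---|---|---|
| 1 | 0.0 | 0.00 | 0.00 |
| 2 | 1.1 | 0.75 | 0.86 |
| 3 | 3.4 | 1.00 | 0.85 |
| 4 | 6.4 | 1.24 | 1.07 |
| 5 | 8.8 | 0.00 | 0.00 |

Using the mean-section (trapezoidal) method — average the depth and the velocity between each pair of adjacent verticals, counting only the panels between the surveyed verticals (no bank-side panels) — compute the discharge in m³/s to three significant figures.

Panel 1-2: Δb = 1.1 m, d̄ = (0.00+0.75)/2 = 0.375, v̄ = (0.00+0.86)/2 = 0.43 → q = 1.1×0.375×0.43 = 0.1774 m³/s
Panel 2-3: Δb = 2.3 m, d̄ = (0.75+1.00)/2 = 0.875, v̄ = (0.86+0.85)/2 = 0.855 → q = 2.3×0.875×0.855 = 1.721 m³/s
Panel 3-4: Δb = 3 m, d̄ = (1.00+1.24)/2 = 1.12, v̄ = (0.85+1.07)/2 = 0.96 → q = 3×1.12×0.96 = 3.226 m³/s
Panel 4-5: Δb = 2.4 m, d̄ = (1.24+0.00)/2 = 0.62, v̄ = (1.07+0.00)/2 = 0.535 → q = 2.4×0.62×0.535 = 0.7961 m³/s
Q = Σ q = 5.920 m³/s

5.92 m³/s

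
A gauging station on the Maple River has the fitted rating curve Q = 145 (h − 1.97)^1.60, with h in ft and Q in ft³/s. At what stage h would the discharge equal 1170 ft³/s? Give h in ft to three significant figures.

5.66 ft

h − h₀ = (Q/C)^(1/b) = (1170/145)^(1/1.60) = 3.688 ft
h = 1.97 + 3.688 = 5.658 ft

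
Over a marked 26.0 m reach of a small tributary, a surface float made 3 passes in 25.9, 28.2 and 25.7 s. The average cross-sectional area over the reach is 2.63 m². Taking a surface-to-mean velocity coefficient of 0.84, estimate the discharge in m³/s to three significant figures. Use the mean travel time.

t̄ = (25.9 + 28.2 + 25.7) / 3 = 26.6 s
v_surface = L / t̄ = 26.0 / 26.6 = 0.9774 m/s
v_mean = 0.84 × 0.9774 = 0.8211 m/s
Q = A × v_mean = 2.63 × 0.8211 = 2.159 m³/s

2.16 m³/s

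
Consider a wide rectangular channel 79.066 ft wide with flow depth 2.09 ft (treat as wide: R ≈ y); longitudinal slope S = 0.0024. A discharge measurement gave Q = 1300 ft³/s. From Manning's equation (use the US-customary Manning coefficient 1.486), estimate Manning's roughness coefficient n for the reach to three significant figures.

0.0151

A = b·y = 79.066 × 2.09 = 165.2 ft²
Wide channel: R ≈ y = 2.09 ft
n = (1.486/Q)·A·R^(2/3)·S^(1/2) = (1.486/1300) × 165.2 × 1.635 × 0.04899 = 0.01513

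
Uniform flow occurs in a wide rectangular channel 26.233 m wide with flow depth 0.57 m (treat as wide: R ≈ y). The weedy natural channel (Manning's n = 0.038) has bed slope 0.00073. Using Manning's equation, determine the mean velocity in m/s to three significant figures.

0.489 m/s

A = b·y = 26.233 × 0.57 = 14.95 m²
Wide channel: R ≈ y = 0.57 m
Q = (1/n)·A·R^(2/3)·S^(1/2) = (1/0.038) × 14.95 × 0.5700^(2/3) × 0.00073^(1/2) = 7.309 m³/s
V = Q/A = 7.309/14.95 = 0.4888 m/s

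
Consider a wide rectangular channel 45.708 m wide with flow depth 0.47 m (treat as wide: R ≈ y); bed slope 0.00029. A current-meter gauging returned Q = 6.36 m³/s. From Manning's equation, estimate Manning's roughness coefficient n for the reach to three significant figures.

0.0348

A = b·y = 45.708 × 0.47 = 21.48 m²
Wide channel: R ≈ y = 0.47 m
n = (1/Q)·A·R^(2/3)·S^(1/2) = (1/6.36) × 21.48 × 0.6045 × 0.01703 = 0.03477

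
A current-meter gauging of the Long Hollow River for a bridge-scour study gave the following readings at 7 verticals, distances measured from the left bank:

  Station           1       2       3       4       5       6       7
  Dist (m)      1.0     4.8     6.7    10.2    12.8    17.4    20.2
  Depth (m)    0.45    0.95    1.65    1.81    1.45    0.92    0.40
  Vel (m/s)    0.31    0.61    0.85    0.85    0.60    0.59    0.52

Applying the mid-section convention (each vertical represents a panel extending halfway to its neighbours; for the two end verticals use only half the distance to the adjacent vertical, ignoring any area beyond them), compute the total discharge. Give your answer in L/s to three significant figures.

w_1 = (4.8 − 1.0)/2 = 1.9 m; q_1 = 0.31 × 0.45 × 1.9 = 0.2651 m³/s
w_2 = (6.7 − 1.0)/2 = 2.85 m; q_2 = 0.61 × 0.95 × 2.85 = 1.652 m³/s
w_3 = (10.2 − 4.8)/2 = 2.7 m; q_3 = 0.85 × 1.65 × 2.7 = 3.787 m³/s
w_4 = (12.8 − 6.7)/2 = 3.05 m; q_4 = 0.85 × 1.81 × 3.05 = 4.692 m³/s
w_5 = (17.4 − 10.2)/2 = 3.6 m; q_5 = 0.60 × 1.45 × 3.6 = 3.132 m³/s
w_6 = (20.2 − 12.8)/2 = 3.7 m; q_6 = 0.59 × 0.92 × 3.7 = 2.008 m³/s
w_7 = (20.2 − 17.4)/2 = 1.4 m; q_7 = 0.52 × 0.40 × 1.4 = 0.2912 m³/s
Q = Σ qᵢ = 15.83 m³/s
= 15.83 × 1000 = 15830 L/s

15800 L/s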